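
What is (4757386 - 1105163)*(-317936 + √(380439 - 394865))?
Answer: -1161173171728 + 3652223*I*√14426 ≈ -1.1612e+12 + 4.3866e+8*I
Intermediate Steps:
(4757386 - 1105163)*(-317936 + √(380439 - 394865)) = 3652223*(-317936 + √(-14426)) = 3652223*(-317936 + I*√14426) = -1161173171728 + 3652223*I*√14426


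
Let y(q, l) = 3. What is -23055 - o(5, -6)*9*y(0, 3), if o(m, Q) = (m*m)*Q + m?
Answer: -19140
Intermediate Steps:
o(m, Q) = m + Q*m² (o(m, Q) = m²*Q + m = Q*m² + m = m + Q*m²)
-23055 - o(5, -6)*9*y(0, 3) = -23055 - (5*(1 - 6*5))*9*3 = -23055 - (5*(1 - 30))*9*3 = -23055 - (5*(-29))*9*3 = -23055 - (-145*9)*3 = -23055 - (-1305)*3 = -23055 - 1*(-3915) = -23055 + 3915 = -19140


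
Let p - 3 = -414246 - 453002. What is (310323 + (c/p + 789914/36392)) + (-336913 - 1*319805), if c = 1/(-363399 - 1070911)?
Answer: -3919901585426366523327/11316985604793100 ≈ -3.4637e+5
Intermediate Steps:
p = -867245 (p = 3 + (-414246 - 453002) = 3 - 867248 = -867245)
c = -1/1434310 (c = 1/(-1434310) = -1/1434310 ≈ -6.9720e-7)
(310323 + (c/p + 789914/36392)) + (-336913 - 1*319805) = (310323 + (-1/1434310/(-867245) + 789914/36392)) + (-336913 - 1*319805) = (310323 + (-1/1434310*(-1/867245) + 789914*(1/36392))) + (-336913 - 319805) = (310323 + (1/1243898175950 + 394957/18196)) - 656718 = (310323 + 245643145939351173/11316985604793100) - 656718 = 3512166566982148522473/11316985604793100 - 656718 = -3919901585426366523327/11316985604793100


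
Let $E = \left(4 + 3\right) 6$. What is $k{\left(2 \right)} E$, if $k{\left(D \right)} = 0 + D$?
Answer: $84$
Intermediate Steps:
$k{\left(D \right)} = D$
$E = 42$ ($E = 7 \cdot 6 = 42$)
$k{\left(2 \right)} E = 2 \cdot 42 = 84$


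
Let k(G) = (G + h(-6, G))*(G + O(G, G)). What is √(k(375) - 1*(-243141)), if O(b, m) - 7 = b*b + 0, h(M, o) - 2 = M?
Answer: √52556738 ≈ 7249.6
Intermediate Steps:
h(M, o) = 2 + M
O(b, m) = 7 + b² (O(b, m) = 7 + (b*b + 0) = 7 + (b² + 0) = 7 + b²)
k(G) = (-4 + G)*(7 + G + G²) (k(G) = (G + (2 - 6))*(G + (7 + G²)) = (G - 4)*(7 + G + G²) = (-4 + G)*(7 + G + G²))
√(k(375) - 1*(-243141)) = √((-28 + 375³ - 3*375² + 3*375) - 1*(-243141)) = √((-28 + 52734375 - 3*140625 + 1125) + 243141) = √((-28 + 52734375 - 421875 + 1125) + 243141) = √(52313597 + 243141) = √52556738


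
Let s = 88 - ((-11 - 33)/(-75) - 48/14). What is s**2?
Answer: 2274526864/275625 ≈ 8252.3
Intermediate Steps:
s = 47692/525 (s = 88 - (-44*(-1/75) - 48*1/14) = 88 - (44/75 - 24/7) = 88 - 1*(-1492/525) = 88 + 1492/525 = 47692/525 ≈ 90.842)
s**2 = (47692/525)**2 = 2274526864/275625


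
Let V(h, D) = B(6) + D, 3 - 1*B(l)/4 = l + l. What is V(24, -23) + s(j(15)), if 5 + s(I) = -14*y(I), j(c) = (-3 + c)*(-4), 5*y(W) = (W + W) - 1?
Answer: 1038/5 ≈ 207.60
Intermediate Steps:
B(l) = 12 - 8*l (B(l) = 12 - 4*(l + l) = 12 - 8*l)
y(W) = -⅕ + 2*W/5 (y(W) = ((W + W) - 1)/5 = (2*W - 1)/5 = (-1 + 2*W)/5 = -⅕ + 2*W/5)
V(h, D) = -36 + D (V(h, D) = (12 - 8*6) + D = (12 - 48) + D = -36 + D)
j(c) = 12 - 4*c
s(I) = -11/5 - 28*I/5 (s(I) = -5 - 14*(-⅕ + 2*I/5) = -5 + (14/5 - 28*I/5) = -11/5 - 28*I/5)
V(24, -23) + s(j(15)) = (-36 - 23) + (-11/5 - 28*(12 - 4*15)/5) = -59 + (-11/5 - 28*(12 - 60)/5) = -59 + (-11/5 - 28/5*(-48)) = -59 + (-11/5 + 1344/5) = -59 + 1333/5 = 1038/5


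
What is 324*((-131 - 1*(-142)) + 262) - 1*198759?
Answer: -110307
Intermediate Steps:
324*((-131 - 1*(-142)) + 262) - 1*198759 = 324*((-131 + 142) + 262) - 198759 = 324*(11 + 262) - 198759 = 324*273 - 198759 = 88452 - 198759 = -110307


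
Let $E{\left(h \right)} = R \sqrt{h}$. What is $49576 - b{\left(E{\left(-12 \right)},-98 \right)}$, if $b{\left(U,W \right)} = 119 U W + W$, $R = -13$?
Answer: $49674 - 303212 i \sqrt{3} \approx 49674.0 - 5.2518 \cdot 10^{5} i$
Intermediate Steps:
$E{\left(h \right)} = - 13 \sqrt{h}$
$b{\left(U,W \right)} = W + 119 U W$ ($b{\left(U,W \right)} = 119 U W + W = W + 119 U W$)
$49576 - b{\left(E{\left(-12 \right)},-98 \right)} = 49576 - - 98 \left(1 + 119 \left(- 13 \sqrt{-12}\right)\right) = 49576 - - 98 \left(1 + 119 \left(- 13 \cdot 2 i \sqrt{3}\right)\right) = 49576 - - 98 \left(1 + 119 \left(- 26 i \sqrt{3}\right)\right) = 49576 - - 98 \left(1 - 3094 i \sqrt{3}\right) = 49576 - \left(-98 + 303212 i \sqrt{3}\right) = 49576 + \left(98 - 303212 i \sqrt{3}\right) = 49674 - 303212 i \sqrt{3}$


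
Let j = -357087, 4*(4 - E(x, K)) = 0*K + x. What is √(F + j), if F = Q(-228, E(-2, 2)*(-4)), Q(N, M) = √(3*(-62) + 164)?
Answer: √(-357087 + I*√22) ≈ 0.004 + 597.57*I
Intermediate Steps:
E(x, K) = 4 - x/4 (E(x, K) = 4 - (0*K + x)/4 = 4 - (0 + x)/4 = 4 - x/4)
Q(N, M) = I*√22 (Q(N, M) = √(-186 + 164) = √(-22) = I*√22)
F = I*√22 ≈ 4.6904*I
√(F + j) = √(I*√22 - 357087) = √(-357087 + I*√22)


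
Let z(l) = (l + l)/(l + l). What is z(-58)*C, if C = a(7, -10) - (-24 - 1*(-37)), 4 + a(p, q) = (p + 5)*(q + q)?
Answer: -257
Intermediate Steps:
z(l) = 1 (z(l) = (2*l)/((2*l)) = (2*l)*(1/(2*l)) = 1)
a(p, q) = -4 + 2*q*(5 + p) (a(p, q) = -4 + (p + 5)*(q + q) = -4 + (5 + p)*(2*q) = -4 + 2*q*(5 + p))
C = -257 (C = (-4 + 10*(-10) + 2*7*(-10)) - (-24 - 1*(-37)) = (-4 - 100 - 140) - (-24 + 37) = -244 - 1*13 = -244 - 13 = -257)
z(-58)*C = 1*(-257) = -257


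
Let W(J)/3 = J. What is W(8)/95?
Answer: 24/95 ≈ 0.25263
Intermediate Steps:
W(J) = 3*J
W(8)/95 = (3*8)/95 = (1/95)*24 = 24/95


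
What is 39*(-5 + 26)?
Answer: 819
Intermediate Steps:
39*(-5 + 26) = 39*21 = 819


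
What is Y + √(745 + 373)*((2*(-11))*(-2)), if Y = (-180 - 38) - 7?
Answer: -225 + 44*√1118 ≈ 1246.2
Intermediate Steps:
Y = -225 (Y = -218 - 7 = -225)
Y + √(745 + 373)*((2*(-11))*(-2)) = -225 + √(745 + 373)*((2*(-11))*(-2)) = -225 + √1118*(-22*(-2)) = -225 + √1118*44 = -225 + 44*√1118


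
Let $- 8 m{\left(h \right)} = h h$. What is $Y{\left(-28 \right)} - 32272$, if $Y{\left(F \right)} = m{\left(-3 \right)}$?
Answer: $- \frac{258185}{8} \approx -32273.0$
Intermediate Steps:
$m{\left(h \right)} = - \frac{h^{2}}{8}$ ($m{\left(h \right)} = - \frac{h h}{8} = - \frac{h^{2}}{8}$)
$Y{\left(F \right)} = - \frac{9}{8}$ ($Y{\left(F \right)} = - \frac{\left(-3\right)^{2}}{8} = \left(- \frac{1}{8}\right) 9 = - \frac{9}{8}$)
$Y{\left(-28 \right)} - 32272 = - \frac{9}{8} - 32272 = - \frac{258185}{8}$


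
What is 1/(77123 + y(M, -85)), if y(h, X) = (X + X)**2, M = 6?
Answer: 1/106023 ≈ 9.4319e-6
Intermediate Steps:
y(h, X) = 4*X**2 (y(h, X) = (2*X)**2 = 4*X**2)
1/(77123 + y(M, -85)) = 1/(77123 + 4*(-85)**2) = 1/(77123 + 4*7225) = 1/(77123 + 28900) = 1/106023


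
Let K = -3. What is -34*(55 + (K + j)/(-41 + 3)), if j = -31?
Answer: -36108/19 ≈ -1900.4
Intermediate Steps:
-34*(55 + (K + j)/(-41 + 3)) = -34*(55 + (-3 - 31)/(-41 + 3)) = -34*(55 - 34/(-38)) = -34*(55 - 34*(-1/38)) = -34*(55 + 17/19) = -34*1062/19 = -36108/19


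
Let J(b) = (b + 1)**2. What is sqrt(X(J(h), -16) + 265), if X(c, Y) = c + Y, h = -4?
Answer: sqrt(258) ≈ 16.062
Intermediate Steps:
J(b) = (1 + b)**2
X(c, Y) = Y + c
sqrt(X(J(h), -16) + 265) = sqrt((-16 + (1 - 4)**2) + 265) = sqrt((-16 + (-3)**2) + 265) = sqrt((-16 + 9) + 265) = sqrt(-7 + 265) = sqrt(258)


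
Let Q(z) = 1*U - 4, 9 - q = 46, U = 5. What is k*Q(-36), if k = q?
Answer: -37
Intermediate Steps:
q = -37 (q = 9 - 1*46 = 9 - 46 = -37)
Q(z) = 1 (Q(z) = 1*5 - 4 = 5 - 4 = 1)
k = -37
k*Q(-36) = -37*1 = -37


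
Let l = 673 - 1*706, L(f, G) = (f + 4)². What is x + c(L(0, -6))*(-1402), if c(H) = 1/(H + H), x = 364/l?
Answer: -28957/528 ≈ -54.843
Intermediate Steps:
L(f, G) = (4 + f)²
l = -33 (l = 673 - 706 = -33)
x = -364/33 (x = 364/(-33) = 364*(-1/33) = -364/33 ≈ -11.030)
c(H) = 1/(2*H)
x + c(L(0, -6))*(-1402) = -364/33 + (1/(2*((4 + 0)²)))*(-1402) = -364/33 + (1/(2*(4²)))*(-1402) = -364/33 + ((½)/16)*(-1402) = -364/33 + ((½)*(1/16))*(-1402) = -364/33 + (1/32)*(-1402) = -364/33 - 701/16 = -28957/528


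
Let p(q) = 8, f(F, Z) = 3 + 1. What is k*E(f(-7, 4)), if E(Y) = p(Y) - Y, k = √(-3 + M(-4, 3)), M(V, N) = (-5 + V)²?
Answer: 4*√78 ≈ 35.327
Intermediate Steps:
f(F, Z) = 4
k = √78 (k = √(-3 + (-5 - 4)²) = √(-3 + (-9)²) = √(-3 + 81) = √78 ≈ 8.8318)
E(Y) = 8 - Y
k*E(f(-7, 4)) = √78*(8 - 1*4) = √78*(8 - 4) = √78*4 = 4*√78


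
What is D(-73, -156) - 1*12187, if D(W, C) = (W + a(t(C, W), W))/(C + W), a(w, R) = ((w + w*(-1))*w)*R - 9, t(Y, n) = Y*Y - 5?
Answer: -2790741/229 ≈ -12187.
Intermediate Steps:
t(Y, n) = -5 + Y² (t(Y, n) = Y² - 5 = -5 + Y²)
a(w, R) = -9 (a(w, R) = ((w - w)*w)*R - 9 = (0*w)*R - 9 = 0*R - 9 = 0 - 9 = -9)
D(W, C) = (-9 + W)/(C + W) (D(W, C) = (W - 9)/(C + W) = (-9 + W)/(C + W))
D(-73, -156) - 1*12187 = (-9 - 73)/(-156 - 73) - 1*12187 = -82/(-229) - 12187 = -1/229*(-82) - 12187 = 82/229 - 12187 = -2790741/229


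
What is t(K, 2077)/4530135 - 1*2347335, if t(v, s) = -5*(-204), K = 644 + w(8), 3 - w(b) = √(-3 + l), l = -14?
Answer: -708916295947/302009 ≈ -2.3473e+6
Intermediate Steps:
w(b) = 3 - I*√17 (w(b) = 3 - √(-3 - 14) = 3 - √(-17) = 3 - I*√17)
K = 647 - I*√17 (K = 644 + (3 - I*√17) = 647 - I*√17 ≈ 647.0 - 4.1231*I)
t(v, s) = 1020
t(K, 2077)/4530135 - 1*2347335 = 1020/4530135 - 1*2347335 = 1020*(1/4530135) - 2347335 = 68/302009 - 2347335 = -708916295947/302009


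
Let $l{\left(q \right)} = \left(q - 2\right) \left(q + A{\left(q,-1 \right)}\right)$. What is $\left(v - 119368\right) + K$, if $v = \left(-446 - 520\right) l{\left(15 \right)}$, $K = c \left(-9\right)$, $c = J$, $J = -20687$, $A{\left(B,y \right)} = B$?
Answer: $-309925$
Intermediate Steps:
$c = -20687$
$l{\left(q \right)} = 2 q \left(-2 + q\right)$ ($l{\left(q \right)} = \left(q - 2\right) \left(q + q\right) = \left(-2 + q\right) 2 q = 2 q \left(-2 + q\right)$)
$K = 186183$ ($K = \left(-20687\right) \left(-9\right) = 186183$)
$v = -376740$ ($v = \left(-446 - 520\right) 2 \cdot 15 \left(-2 + 15\right) = \left(-446 - 520\right) 2 \cdot 15 \cdot 13 = \left(-966\right) 390 = -376740$)
$\left(v - 119368\right) + K = \left(-376740 - 119368\right) + 186183 = -496108 + 186183 = -309925$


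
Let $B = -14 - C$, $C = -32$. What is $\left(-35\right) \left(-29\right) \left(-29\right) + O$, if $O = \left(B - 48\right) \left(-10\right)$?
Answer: $-29135$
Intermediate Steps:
$B = 18$ ($B = -14 - -32 = -14 + 32 = 18$)
$O = 300$ ($O = \left(18 - 48\right) \left(-10\right) = \left(-30\right) \left(-10\right) = 300$)
$\left(-35\right) \left(-29\right) \left(-29\right) + O = \left(-35\right) \left(-29\right) \left(-29\right) + 300 = 1015 \left(-29\right) + 300 = -29435 + 300 = -29135$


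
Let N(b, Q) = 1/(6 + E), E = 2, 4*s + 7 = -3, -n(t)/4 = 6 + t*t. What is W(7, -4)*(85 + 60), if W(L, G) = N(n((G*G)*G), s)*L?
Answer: 1015/8 ≈ 126.88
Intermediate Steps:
n(t) = -24 - 4*t**2 (n(t) = -4*(6 + t*t) = -4*(6 + t**2) = -24 - 4*t**2)
s = -5/2 (s = -7/4 + (1/4)*(-3) = -7/4 - 3/4 = -5/2 ≈ -2.5000)
N(b, Q) = 1/8 (N(b, Q) = 1/(6 + 2) = 1/8)
W(L, G) = L/8
W(7, -4)*(85 + 60) = ((1/8)*7)*(85 + 60) = (7/8)*145 = 1015/8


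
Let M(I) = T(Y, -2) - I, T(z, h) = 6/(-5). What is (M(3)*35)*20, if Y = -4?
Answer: -2940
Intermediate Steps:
T(z, h) = -6/5 (T(z, h) = 6*(-⅕) = -6/5)
M(I) = -6/5 - I
(M(3)*35)*20 = ((-6/5 - 1*3)*35)*20 = ((-6/5 - 3)*35)*20 = -21/5*35*20 = -147*20 = -2940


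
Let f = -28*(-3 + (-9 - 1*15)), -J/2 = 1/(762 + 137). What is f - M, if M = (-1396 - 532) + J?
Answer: 2412918/899 ≈ 2684.0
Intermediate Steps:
J = -2/899 (J = -2/(762 + 137) = -2/899 ≈ -0.0022247)
M = -1733274/899 (M = (-1396 - 532) - 2/899 = -1928 - 2/899 = -1733274/899 ≈ -1928.0)
f = 756 (f = -28*(-3 + (-9 - 15)) = -28*(-3 - 24) = -28*(-27) = 756)
f - M = 756 - 1*(-1733274/899) = 756 + 1733274/899 = 2412918/899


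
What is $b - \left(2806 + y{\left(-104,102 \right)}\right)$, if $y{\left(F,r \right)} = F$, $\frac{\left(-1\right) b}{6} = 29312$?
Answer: $-178574$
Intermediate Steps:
$b = -175872$ ($b = \left(-6\right) 29312 = -175872$)
$b - \left(2806 + y{\left(-104,102 \right)}\right) = -175872 - 2702 = -178574$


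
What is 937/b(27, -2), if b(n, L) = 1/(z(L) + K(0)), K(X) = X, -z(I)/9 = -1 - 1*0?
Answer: 8433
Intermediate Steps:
z(I) = 9 (z(I) = -9*(-1 - 1*0) = -9*(-1 + 0) = -9*(-1) = 9)
b(n, L) = ⅑ (b(n, L) = 1/(9 + 0) = 1/9 = ⅑)
937/b(27, -2) = 937/(⅑) = 937*9 = 8433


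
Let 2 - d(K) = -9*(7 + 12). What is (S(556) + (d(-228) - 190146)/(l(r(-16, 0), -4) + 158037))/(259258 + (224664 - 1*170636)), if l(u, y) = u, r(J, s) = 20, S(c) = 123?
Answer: 9625519/24758522651 ≈ 0.00038878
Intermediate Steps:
d(K) = 173 (d(K) = 2 - (-9)*(7 + 12) = 2 - (-9)*19 = 2 - 1*(-171) = 2 + 171 = 173)
(S(556) + (d(-228) - 190146)/(l(r(-16, 0), -4) + 158037))/(259258 + (224664 - 1*170636)) = (123 + (173 - 190146)/(20 + 158037))/(259258 + (224664 - 1*170636)) = (123 - 189973/158057)/(259258 + (224664 - 170636)) = (123 - 189973*1/158057)/(259258 + 54028) = (123 - 189973/158057)/313286 = (19251038/158057)*(1/313286) = 9625519/24758522651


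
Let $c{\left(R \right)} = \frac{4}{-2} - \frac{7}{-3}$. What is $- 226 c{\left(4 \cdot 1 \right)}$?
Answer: $- \frac{226}{3} \approx -75.333$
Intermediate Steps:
$c{\left(R \right)} = \frac{1}{3}$ ($c{\left(R \right)} = 4 \left(- \frac{1}{2}\right) - - \frac{7}{3} = -2 + \frac{7}{3} = \frac{1}{3}$)
$- 226 c{\left(4 \cdot 1 \right)} = \left(-226\right) \frac{1}{3} = - \frac{226}{3}$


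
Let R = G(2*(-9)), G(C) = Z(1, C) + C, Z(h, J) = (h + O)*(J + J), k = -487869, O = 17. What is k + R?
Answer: -488535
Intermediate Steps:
Z(h, J) = 2*J*(17 + h) (Z(h, J) = (h + 17)*(J + J) = (17 + h)*(2*J) = 2*J*(17 + h))
G(C) = 37*C (G(C) = 2*C*(17 + 1) + C = 2*C*18 + C = 36*C + C = 37*C)
R = -666 (R = 37*(2*(-9)) = 37*(-18) = -666)
k + R = -487869 - 666 = -488535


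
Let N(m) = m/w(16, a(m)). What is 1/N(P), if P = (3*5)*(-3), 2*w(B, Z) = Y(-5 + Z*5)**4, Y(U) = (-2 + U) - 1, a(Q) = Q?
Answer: -2947295521/90 ≈ -3.2748e+7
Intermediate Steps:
Y(U) = -3 + U
w(B, Z) = (-8 + 5*Z)**4/2 (w(B, Z) = (-3 + (-5 + Z*5))**4/2 = (-3 + (-5 + 5*Z))**4/2 = (-8 + 5*Z)**4/2)
P = -45 (P = 15*(-3) = -45)
N(m) = 2*m/(-8 + 5*m)**4 (N(m) = m/(((-8 + 5*m)**4/2)) = m*(2/(-8 + 5*m)**4) = 2*m/(-8 + 5*m)**4)
1/N(P) = 1/(2*(-45)/(-8 + 5*(-45))**4) = 1/(2*(-45)/(-8 - 225)**4) = 1/(2*(-45)/(-233)**4) = 1/(2*(-45)*(1/2947295521)) = 1/(-90/2947295521) = -2947295521/90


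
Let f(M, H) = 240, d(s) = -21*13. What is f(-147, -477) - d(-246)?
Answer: 513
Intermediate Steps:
d(s) = -273
f(-147, -477) - d(-246) = 240 - 1*(-273) = 240 + 273 = 513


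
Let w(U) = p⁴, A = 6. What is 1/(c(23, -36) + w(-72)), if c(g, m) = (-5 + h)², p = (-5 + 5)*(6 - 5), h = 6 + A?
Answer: 1/49 ≈ 0.020408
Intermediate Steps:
h = 12 (h = 6 + 6 = 12)
p = 0 (p = 0*1 = 0)
w(U) = 0 (w(U) = 0⁴ = 0)
c(g, m) = 49 (c(g, m) = (-5 + 12)² = 7² = 49)
1/(c(23, -36) + w(-72)) = 1/(49 + 0) = 1/49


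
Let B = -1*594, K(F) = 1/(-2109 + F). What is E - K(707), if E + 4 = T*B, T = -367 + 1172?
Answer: -670399947/1402 ≈ -4.7817e+5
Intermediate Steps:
B = -594
T = 805
E = -478174 (E = -4 + 805*(-594) = -4 - 478170 = -478174)
E - K(707) = -478174 - 1/(-2109 + 707) = -478174 - 1/(-1402) = -478174 - 1*(-1/1402) = -478174 + 1/1402 = -670399947/1402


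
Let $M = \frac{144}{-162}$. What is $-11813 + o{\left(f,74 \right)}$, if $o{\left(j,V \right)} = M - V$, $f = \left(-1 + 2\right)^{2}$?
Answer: $- \frac{106991}{9} \approx -11888.0$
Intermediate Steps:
$f = 1$ ($f = 1^{2} = 1$)
$M = - \frac{8}{9}$ ($M = 144 \left(- \frac{1}{162}\right) = - \frac{8}{9} \approx -0.88889$)
$o{\left(j,V \right)} = - \frac{8}{9} - V$
$-11813 + o{\left(f,74 \right)} = -11813 - \frac{674}{9} = - \frac{106991}{9}$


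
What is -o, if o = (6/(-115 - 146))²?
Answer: -4/7569 ≈ -0.00052847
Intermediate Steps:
o = 4/7569 (o = (6/(-261))² = (6*(-1/261))² = (-2/87)² = 4/7569 ≈ 0.00052847)
-o = -1*4/7569 = -4/7569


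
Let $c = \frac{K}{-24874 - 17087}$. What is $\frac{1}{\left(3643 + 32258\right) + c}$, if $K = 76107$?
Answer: $\frac{13987}{502121918} \approx 2.7856 \cdot 10^{-5}$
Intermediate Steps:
$c = - \frac{25369}{13987}$ ($c = \frac{76107}{-24874 - 17087} = \frac{76107}{-41961} = 76107 \left(- \frac{1}{41961}\right) = - \frac{25369}{13987} \approx -1.8138$)
$\frac{1}{\left(3643 + 32258\right) + c} = \frac{1}{\left(3643 + 32258\right) - \frac{25369}{13987}} = \frac{1}{35901 - \frac{25369}{13987}} = \frac{1}{\frac{502121918}{13987}} = \frac{13987}{502121918}$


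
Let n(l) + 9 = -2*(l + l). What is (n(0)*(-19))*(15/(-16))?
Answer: -2565/16 ≈ -160.31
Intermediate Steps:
n(l) = -9 - 4*l (n(l) = -9 - 2*(l + l) = -9 - 4*l)
(n(0)*(-19))*(15/(-16)) = ((-9 - 4*0)*(-19))*(15/(-16)) = ((-9 + 0)*(-19))*(15*(-1/16)) = -9*(-19)*(-15/16) = 171*(-15/16) = -2565/16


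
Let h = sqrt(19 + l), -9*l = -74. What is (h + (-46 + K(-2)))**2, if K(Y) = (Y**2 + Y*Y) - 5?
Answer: 16886/9 - 602*sqrt(5)/3 ≈ 1427.5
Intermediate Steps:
l = 74/9 (l = -1/9*(-74) = 74/9 ≈ 8.2222)
K(Y) = -5 + 2*Y**2 (K(Y) = (Y**2 + Y**2) - 5 = 2*Y**2 - 5 = -5 + 2*Y**2)
h = 7*sqrt(5)/3 (h = sqrt(19 + 74/9) = sqrt(245/9) = 7*sqrt(5)/3 ≈ 5.2175)
(h + (-46 + K(-2)))**2 = (7*sqrt(5)/3 + (-46 + (-5 + 2*(-2)**2)))**2 = (7*sqrt(5)/3 + (-46 + (-5 + 2*4)))**2 = (7*sqrt(5)/3 + (-46 + (-5 + 8)))**2 = (7*sqrt(5)/3 + (-46 + 3))**2 = (7*sqrt(5)/3 - 43)**2 = (-43 + 7*sqrt(5)/3)**2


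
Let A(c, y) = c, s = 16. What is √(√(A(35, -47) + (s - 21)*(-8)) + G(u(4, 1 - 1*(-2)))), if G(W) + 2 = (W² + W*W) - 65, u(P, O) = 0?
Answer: √(-67 + 5*√3) ≈ 7.638*I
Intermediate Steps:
G(W) = -67 + 2*W² (G(W) = -2 + ((W² + W*W) - 65) = -2 + ((W² + W²) - 65) = -2 + (2*W² - 65) = -2 + (-65 + 2*W²) = -67 + 2*W²)
√(√(A(35, -47) + (s - 21)*(-8)) + G(u(4, 1 - 1*(-2)))) = √(√(35 + (16 - 21)*(-8)) + (-67 + 2*0²)) = √(√(35 - 5*(-8)) + (-67 + 2*0)) = √(√(35 + 40) + (-67 + 0)) = √(√75 - 67) = √(5*√3 - 67) = √(-67 + 5*√3)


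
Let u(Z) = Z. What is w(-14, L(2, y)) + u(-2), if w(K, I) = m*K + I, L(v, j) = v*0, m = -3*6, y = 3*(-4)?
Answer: 250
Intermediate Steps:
y = -12
m = -18
L(v, j) = 0
w(K, I) = I - 18*K (w(K, I) = -18*K + I = I - 18*K)
w(-14, L(2, y)) + u(-2) = (0 - 18*(-14)) - 2 = (0 + 252) - 2 = 252 - 2 = 250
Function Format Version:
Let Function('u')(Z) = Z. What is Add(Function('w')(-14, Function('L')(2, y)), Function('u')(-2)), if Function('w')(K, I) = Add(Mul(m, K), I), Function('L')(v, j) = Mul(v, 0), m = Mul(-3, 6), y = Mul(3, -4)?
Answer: 250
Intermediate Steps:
y = -12
m = -18
Function('L')(v, j) = 0
Function('w')(K, I) = Add(I, Mul(-18, K)) (Function('w')(K, I) = Add(Mul(-18, K), I) = Add(I, Mul(-18, K)))
Add(Function('w')(-14, Function('L')(2, y)), Function('u')(-2)) = Add(Add(0, Mul(-18, -14)), -2) = Add(Add(0, 252), -2) = Add(252, -2) = 250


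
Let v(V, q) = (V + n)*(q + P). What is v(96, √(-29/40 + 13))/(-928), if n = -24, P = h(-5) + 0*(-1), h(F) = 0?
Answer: -9*√4910/2320 ≈ -0.27183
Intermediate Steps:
P = 0 (P = 0 + 0*(-1) = 0 + 0 = 0)
v(V, q) = q*(-24 + V) (v(V, q) = (V - 24)*(q + 0) = (-24 + V)*q = q*(-24 + V))
v(96, √(-29/40 + 13))/(-928) = (√(-29/40 + 13)*(-24 + 96))/(-928) = (√(-29*1/40 + 13)*72)*(-1/928) = (√(-29/40 + 13)*72)*(-1/928) = (√(491/40)*72)*(-1/928) = ((√4910/20)*72)*(-1/928) = (18*√4910/5)*(-1/928) = -9*√4910/2320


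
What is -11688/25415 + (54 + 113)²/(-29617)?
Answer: -1054962431/752716055 ≈ -1.4015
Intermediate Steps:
-11688/25415 + (54 + 113)²/(-29617) = -11688*1/25415 + 167²*(-1/29617) = -11688/25415 + 27889*(-1/29617) = -11688/25415 - 27889/29617 = -1054962431/752716055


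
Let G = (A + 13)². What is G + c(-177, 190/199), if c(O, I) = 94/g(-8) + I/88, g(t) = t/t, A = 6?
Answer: 3984075/8756 ≈ 455.01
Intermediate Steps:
g(t) = 1
G = 361 (G = (6 + 13)² = 19² = 361)
c(O, I) = 94 + I/88 (c(O, I) = 94/1 + I/88 = 94*1 + I*(1/88) = 94 + I/88)
G + c(-177, 190/199) = 361 + (94 + (190/199)/88) = 361 + (94 + (190*(1/199))/88) = 361 + (94 + (1/88)*(190/199)) = 361 + (94 + 95/8756) = 361 + 823159/8756 = 3984075/8756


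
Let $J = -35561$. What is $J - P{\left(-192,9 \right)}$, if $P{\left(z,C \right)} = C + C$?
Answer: $-35579$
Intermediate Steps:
$P{\left(z,C \right)} = 2 C$
$J - P{\left(-192,9 \right)} = -35561 - 2 \cdot 9 = -35561 - 18 = -35579$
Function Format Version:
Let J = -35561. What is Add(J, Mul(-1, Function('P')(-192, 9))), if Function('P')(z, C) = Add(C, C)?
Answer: -35579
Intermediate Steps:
Function('P')(z, C) = Mul(2, C)
Add(J, Mul(-1, Function('P')(-192, 9))) = Add(-35561, Mul(-1, Mul(2, 9))) = Add(-35561, Mul(-1, 18)) = Add(-35561, -18) = -35579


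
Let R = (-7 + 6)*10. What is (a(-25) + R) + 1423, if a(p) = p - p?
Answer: 1413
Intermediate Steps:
a(p) = 0
R = -10 (R = -1*10 = -10)
(a(-25) + R) + 1423 = (0 - 10) + 1423 = -10 + 1423 = 1413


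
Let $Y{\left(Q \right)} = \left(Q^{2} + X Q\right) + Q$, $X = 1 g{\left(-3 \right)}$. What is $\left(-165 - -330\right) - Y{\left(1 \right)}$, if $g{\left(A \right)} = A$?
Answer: $166$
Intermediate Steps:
$X = -3$ ($X = 1 \left(-3\right) = -3$)
$Y{\left(Q \right)} = Q^{2} - 2 Q$ ($Y{\left(Q \right)} = \left(Q^{2} - 3 Q\right) + Q = Q^{2} - 2 Q$)
$\left(-165 - -330\right) - Y{\left(1 \right)} = \left(-165 - -330\right) - 1 \left(-2 + 1\right) = \left(-165 + 330\right) - 1 \left(-1\right) = 165 - -1 = 165 + 1 = 166$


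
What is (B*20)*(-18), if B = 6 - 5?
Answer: -360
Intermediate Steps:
B = 1
(B*20)*(-18) = (1*20)*(-18) = 20*(-18) = -360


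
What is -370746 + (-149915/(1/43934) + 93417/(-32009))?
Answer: -210834844112621/32009 ≈ -6.5867e+9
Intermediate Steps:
-370746 + (-149915/(1/43934) + 93417/(-32009)) = -370746 + (-149915/1/43934 + 93417*(-1/32009)) = -370746 + (-149915*43934 - 93417/32009) = -370746 + (-6586365610 - 93417/32009) = -370746 - 210822976903907/32009 = -210834844112621/32009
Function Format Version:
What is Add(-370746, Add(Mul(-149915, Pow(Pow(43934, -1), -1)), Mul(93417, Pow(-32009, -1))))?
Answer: Rational(-210834844112621, 32009) ≈ -6.5867e+9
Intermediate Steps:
Add(-370746, Add(Mul(-149915, Pow(Pow(43934, -1), -1)), Mul(93417, Pow(-32009, -1)))) = Add(-370746, Add(Mul(-149915, Pow(Rational(1, 43934), -1)), Mul(93417, Rational(-1, 32009)))) = Add(-370746, Add(Mul(-149915, 43934), Rational(-93417, 32009))) = Add(-370746, Add(-6586365610, Rational(-93417, 32009))) = Add(-370746, Rational(-210822976903907, 32009)) = Rational(-210834844112621, 32009)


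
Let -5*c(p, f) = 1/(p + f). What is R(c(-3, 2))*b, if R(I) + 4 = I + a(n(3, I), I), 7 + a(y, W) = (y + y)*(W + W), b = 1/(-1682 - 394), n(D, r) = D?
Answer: 7/1730 ≈ 0.0040462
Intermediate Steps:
c(p, f) = -1/(5*(f + p)) (c(p, f) = -1/(5*(p + f)) = -1/(5*(f + p)))
b = -1/2076 (b = 1/(-2076) = -1/2076 ≈ -0.00048170)
a(y, W) = -7 + 4*W*y (a(y, W) = -7 + (y + y)*(W + W) = -7 + (2*y)*(2*W) = -7 + 4*W*y)
R(I) = -11 + 13*I (R(I) = -4 + (I + (-7 + 4*I*3)) = -4 + (I + (-7 + 12*I)) = -4 + (-7 + 13*I) = -11 + 13*I)
R(c(-3, 2))*b = (-11 + 13*(-1/(5*2 + 5*(-3))))*(-1/2076) = (-11 + 13*(-1/(10 - 15)))*(-1/2076) = (-11 + 13*(-1/(-5)))*(-1/2076) = (-11 + 13*(-1*(-⅕)))*(-1/2076) = (-11 + 13*(⅕))*(-1/2076) = (-11 + 13/5)*(-1/2076) = -42/5*(-1/2076) = 7/1730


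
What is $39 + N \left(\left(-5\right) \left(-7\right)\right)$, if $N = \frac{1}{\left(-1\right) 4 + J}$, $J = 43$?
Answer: $\frac{1556}{39} \approx 39.897$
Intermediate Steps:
$N = \frac{1}{39}$ ($N = \frac{1}{\left(-1\right) 4 + 43} = \frac{1}{-4 + 43} = \frac{1}{39} \approx 0.025641$)
$39 + N \left(\left(-5\right) \left(-7\right)\right) = 39 + \frac{\left(-5\right) \left(-7\right)}{39} = 39 + \frac{1}{39} \cdot 35 = 39 + \frac{35}{39} = \frac{1556}{39}$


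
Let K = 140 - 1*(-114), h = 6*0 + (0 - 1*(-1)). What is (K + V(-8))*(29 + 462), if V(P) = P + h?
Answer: 121277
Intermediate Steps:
h = 1 (h = 0 + (0 + 1) = 0 + 1 = 1)
V(P) = 1 + P (V(P) = P + 1 = 1 + P)
K = 254 (K = 140 + 114 = 254)
(K + V(-8))*(29 + 462) = (254 + (1 - 8))*(29 + 462) = (254 - 7)*491 = 247*491 = 121277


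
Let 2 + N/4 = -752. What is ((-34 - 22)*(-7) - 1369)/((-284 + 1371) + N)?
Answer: 977/1929 ≈ 0.50648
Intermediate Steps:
N = -3016 (N = -8 + 4*(-752) = -8 - 3008 = -3016)
((-34 - 22)*(-7) - 1369)/((-284 + 1371) + N) = ((-34 - 22)*(-7) - 1369)/((-284 + 1371) - 3016) = (-56*(-7) - 1369)/(1087 - 3016) = (392 - 1369)/(-1929) = -977*(-1/1929) = 977/1929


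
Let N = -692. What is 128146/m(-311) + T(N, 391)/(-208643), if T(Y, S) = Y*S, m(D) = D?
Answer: -26652617986/64887973 ≈ -410.75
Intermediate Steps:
T(Y, S) = S*Y
128146/m(-311) + T(N, 391)/(-208643) = 128146/(-311) + (391*(-692))/(-208643) = 128146*(-1/311) - 270572*(-1/208643) = -128146/311 + 270572/208643 = -26652617986/64887973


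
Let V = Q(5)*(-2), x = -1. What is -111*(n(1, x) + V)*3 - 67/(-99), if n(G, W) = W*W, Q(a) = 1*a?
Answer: 296770/99 ≈ 2997.7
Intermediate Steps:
Q(a) = a
V = -10 (V = 5*(-2) = -10)
n(G, W) = W²
-111*(n(1, x) + V)*3 - 67/(-99) = -111*((-1)² - 10)*3 - 67/(-99) = -111*(1 - 10)*3 - 67*(-1/99) = -(-999)*3 + 67/99 = -111*(-27) + 67/99 = 2997 + 67/99 = 296770/99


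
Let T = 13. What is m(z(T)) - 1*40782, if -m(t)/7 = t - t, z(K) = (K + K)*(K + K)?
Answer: -40782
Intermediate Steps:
z(K) = 4*K**2 (z(K) = (2*K)*(2*K) = 4*K**2)
m(t) = 0 (m(t) = -7*(t - t) = -7*0 = 0)
m(z(T)) - 1*40782 = 0 - 1*40782 = 0 - 40782 = -40782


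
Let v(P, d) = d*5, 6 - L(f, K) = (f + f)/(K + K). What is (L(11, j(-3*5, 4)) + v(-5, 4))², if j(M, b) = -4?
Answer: 13225/16 ≈ 826.56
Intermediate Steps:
L(f, K) = 6 - f/K (L(f, K) = 6 - (f + f)/(K + K) = 6 - 2*f/(2*K) = 6 - 2*f*1/(2*K) = 6 - f/K)
v(P, d) = 5*d
(L(11, j(-3*5, 4)) + v(-5, 4))² = ((6 - 1*11/(-4)) + 5*4)² = ((6 - 1*11*(-¼)) + 20)² = ((6 + 11/4) + 20)² = (35/4 + 20)² = (115/4)² = 13225/16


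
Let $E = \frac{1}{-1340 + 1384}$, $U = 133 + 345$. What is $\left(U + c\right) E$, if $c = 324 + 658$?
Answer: $\frac{365}{11} \approx 33.182$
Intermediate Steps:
$U = 478$
$c = 982$
$E = \frac{1}{44} \approx 0.022727$
$\left(U + c\right) E = \left(478 + 982\right) \frac{1}{44} = 1460 \cdot \frac{1}{44} = \frac{365}{11}$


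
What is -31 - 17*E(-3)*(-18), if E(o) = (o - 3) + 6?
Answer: -31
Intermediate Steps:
E(o) = 3 + o (E(o) = (-3 + o) + 6 = 3 + o)
-31 - 17*E(-3)*(-18) = -31 - 17*(3 - 3)*(-18) = -31 - 0*(-18) = -31 - 17*0 = -31 + 0 = -31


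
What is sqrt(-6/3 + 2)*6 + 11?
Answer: 11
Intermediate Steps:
sqrt(-6/3 + 2)*6 + 11 = sqrt(-6*1/3 + 2)*6 + 11 = sqrt(-2 + 2)*6 + 11 = sqrt(0)*6 + 11 = 0*6 + 11 = 0 + 11 = 11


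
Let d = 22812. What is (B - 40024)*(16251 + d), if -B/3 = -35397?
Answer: 2584681521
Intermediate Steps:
B = 106191 (B = -3*(-35397) = 106191)
(B - 40024)*(16251 + d) = (106191 - 40024)*(16251 + 22812) = 66167*39063 = 2584681521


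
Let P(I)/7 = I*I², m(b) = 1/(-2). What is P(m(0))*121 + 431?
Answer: 2601/8 ≈ 325.13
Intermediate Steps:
m(b) = -½
P(I) = 7*I³ (P(I) = 7*(I*I²) = 7*I³)
P(m(0))*121 + 431 = (7*(-½)³)*121 + 431 = (7*(-⅛))*121 + 431 = -7/8*121 + 431 = -847/8 + 431 = 2601/8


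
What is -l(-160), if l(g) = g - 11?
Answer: 171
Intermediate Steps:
l(g) = -11 + g
-l(-160) = -(-11 - 160) = -1*(-171) = 171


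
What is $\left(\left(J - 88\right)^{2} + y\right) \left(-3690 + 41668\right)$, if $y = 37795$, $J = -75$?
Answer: $2444415992$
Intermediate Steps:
$\left(\left(J - 88\right)^{2} + y\right) \left(-3690 + 41668\right) = \left(\left(-75 - 88\right)^{2} + 37795\right) \left(-3690 + 41668\right) = \left(\left(-163\right)^{2} + 37795\right) 37978 = \left(26569 + 37795\right) 37978 = 64364 \cdot 37978 = 2444415992$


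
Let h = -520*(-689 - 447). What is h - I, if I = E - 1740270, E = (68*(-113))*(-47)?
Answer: 1969842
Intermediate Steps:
E = 361148 (E = -7684*(-47) = 361148)
I = -1379122 (I = 361148 - 1740270 = -1379122)
h = 590720 (h = -520*(-1136) = 590720)
h - I = 590720 - 1*(-1379122) = 590720 + 1379122 = 1969842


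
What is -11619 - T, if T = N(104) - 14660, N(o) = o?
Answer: 2937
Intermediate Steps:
T = -14556 (T = 104 - 14660 = -14556)
-11619 - T = -11619 - 1*(-14556) = -11619 + 14556 = 2937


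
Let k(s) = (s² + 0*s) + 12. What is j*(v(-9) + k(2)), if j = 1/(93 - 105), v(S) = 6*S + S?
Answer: 47/12 ≈ 3.9167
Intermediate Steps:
v(S) = 7*S
k(s) = 12 + s² (k(s) = (s² + 0) + 12 = s² + 12 = 12 + s²)
j = -1/12 (j = 1/(-12) = -1/12 ≈ -0.083333)
j*(v(-9) + k(2)) = -(7*(-9) + (12 + 2²))/12 = -(-63 + (12 + 4))/12 = -(-63 + 16)/12 = -1/12*(-47) = 47/12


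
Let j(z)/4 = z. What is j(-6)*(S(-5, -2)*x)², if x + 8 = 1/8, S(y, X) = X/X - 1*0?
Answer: -11907/8 ≈ -1488.4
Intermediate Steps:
S(y, X) = 1 (S(y, X) = 1 + 0 = 1)
x = -63/8 (x = -8 + 1/8 = -8 + ⅛ = -63/8 ≈ -7.8750)
j(z) = 4*z
j(-6)*(S(-5, -2)*x)² = (4*(-6))*(1*(-63/8))² = -24*(-63/8)² = -24*3969/64 = -11907/8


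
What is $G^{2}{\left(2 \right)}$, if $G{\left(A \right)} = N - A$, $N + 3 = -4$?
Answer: $81$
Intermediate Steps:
$N = -7$ ($N = -3 - 4 = -7$)
$G{\left(A \right)} = -7 - A$
$G^{2}{\left(2 \right)} = \left(-7 - 2\right)^{2} = \left(-9\right)^{2} = 81$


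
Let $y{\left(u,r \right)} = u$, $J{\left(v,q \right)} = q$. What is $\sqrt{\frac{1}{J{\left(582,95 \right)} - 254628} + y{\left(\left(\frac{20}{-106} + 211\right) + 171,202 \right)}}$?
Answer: $\frac{\sqrt{69484626656854015}}{13490249} \approx 19.54$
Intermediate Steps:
$\sqrt{\frac{1}{J{\left(582,95 \right)} - 254628} + y{\left(\left(\frac{20}{-106} + 211\right) + 171,202 \right)}} = \sqrt{\frac{1}{95 - 254628} + \left(\left(\frac{20}{-106} + 211\right) + 171\right)} = \sqrt{\frac{1}{-254533} + \left(\left(20 \left(- \frac{1}{106}\right) + 211\right) + 171\right)} = \sqrt{- \frac{1}{254533} + \left(\left(- \frac{10}{53} + 211\right) + 171\right)} = \sqrt{- \frac{1}{254533} + \left(\frac{11173}{53} + 171\right)} = \sqrt{- \frac{1}{254533} + \frac{20236}{53}} = \sqrt{\frac{5150729735}{13490249}} = \frac{\sqrt{69484626656854015}}{13490249}$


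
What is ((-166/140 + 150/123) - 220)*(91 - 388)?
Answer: 187496991/2870 ≈ 65330.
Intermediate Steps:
((-166/140 + 150/123) - 220)*(91 - 388) = ((-166*1/140 + 150*(1/123)) - 220)*(-297) = ((-83/70 + 50/41) - 220)*(-297) = (97/2870 - 220)*(-297) = -631303/2870*(-297) = 187496991/2870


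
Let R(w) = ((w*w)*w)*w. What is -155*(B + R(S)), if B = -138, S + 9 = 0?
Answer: -995565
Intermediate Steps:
S = -9 (S = -9 + 0 = -9)
R(w) = w⁴ (R(w) = (w²*w)*w = w³*w = w⁴)
-155*(B + R(S)) = -155*(-138 + (-9)⁴) = -155*(-138 + 6561) = -155*6423 = -995565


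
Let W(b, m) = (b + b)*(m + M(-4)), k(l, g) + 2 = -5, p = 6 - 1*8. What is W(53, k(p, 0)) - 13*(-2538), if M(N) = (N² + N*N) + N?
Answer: 35220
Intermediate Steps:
p = -2 (p = 6 - 8 = -2)
k(l, g) = -7 (k(l, g) = -2 - 5 = -7)
M(N) = N + 2*N² (M(N) = (N² + N²) + N = 2*N² + N = N + 2*N²)
W(b, m) = 2*b*(28 + m) (W(b, m) = (b + b)*(m - 4*(1 + 2*(-4))) = (2*b)*(m - 4*(1 - 8)) = (2*b)*(m - 4*(-7)) = (2*b)*(m + 28) = (2*b)*(28 + m) = 2*b*(28 + m))
W(53, k(p, 0)) - 13*(-2538) = 2*53*(28 - 7) - 13*(-2538) = 2*53*21 - 1*(-32994) = 2226 + 32994 = 35220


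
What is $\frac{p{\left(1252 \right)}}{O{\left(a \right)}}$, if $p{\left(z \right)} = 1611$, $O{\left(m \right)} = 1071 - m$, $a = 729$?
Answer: $\frac{179}{38} \approx 4.7105$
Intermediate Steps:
$\frac{p{\left(1252 \right)}}{O{\left(a \right)}} = \frac{1611}{1071 - 729} = \frac{1611}{342} = 1611 \cdot \frac{1}{342} = \frac{179}{38}$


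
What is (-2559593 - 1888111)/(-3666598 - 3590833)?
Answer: 4447704/7257431 ≈ 0.61285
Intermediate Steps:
(-2559593 - 1888111)/(-3666598 - 3590833) = -4447704/(-7257431) = -4447704*(-1/7257431) = 4447704/7257431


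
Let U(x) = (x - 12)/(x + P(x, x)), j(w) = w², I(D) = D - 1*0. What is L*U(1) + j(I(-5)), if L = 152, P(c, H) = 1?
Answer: -811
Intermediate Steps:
I(D) = D (I(D) = D + 0 = D)
U(x) = (-12 + x)/(1 + x) (U(x) = (x - 12)/(x + 1) = (-12 + x)/(1 + x))
L*U(1) + j(I(-5)) = 152*((-12 + 1)/(1 + 1)) + (-5)² = 152*(-11/2) + 25 = -836 + 25 = -811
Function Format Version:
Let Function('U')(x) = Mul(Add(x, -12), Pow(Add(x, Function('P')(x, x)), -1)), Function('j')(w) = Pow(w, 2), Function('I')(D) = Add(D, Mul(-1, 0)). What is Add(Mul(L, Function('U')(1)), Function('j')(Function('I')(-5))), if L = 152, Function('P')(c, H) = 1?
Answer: -811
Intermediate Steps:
Function('I')(D) = D (Function('I')(D) = Add(D, 0) = D)
Function('U')(x) = Mul(Pow(Add(1, x), -1), Add(-12, x)) (Function('U')(x) = Mul(Add(x, -12), Pow(Add(x, 1), -1)) = Mul(Add(-12, x), Pow(Add(1, x), -1)) = Mul(Pow(Add(1, x), -1), Add(-12, x)))
Add(Mul(L, Function('U')(1)), Function('j')(Function('I')(-5))) = Add(Mul(152, Mul(Pow(Add(1, 1), -1), Add(-12, 1))), Pow(-5, 2)) = Add(Mul(152, Mul(Pow(2, -1), -11)), 25) = Add(Mul(152, Mul(Rational(1, 2), -11)), 25) = Add(Mul(152, Rational(-11, 2)), 25) = Add(-836, 25) = -811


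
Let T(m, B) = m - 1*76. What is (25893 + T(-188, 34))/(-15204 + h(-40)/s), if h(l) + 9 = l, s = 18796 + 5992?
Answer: -635291652/376876801 ≈ -1.6857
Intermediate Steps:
T(m, B) = -76 + m (T(m, B) = m - 76 = -76 + m)
s = 24788
h(l) = -9 + l
(25893 + T(-188, 34))/(-15204 + h(-40)/s) = (25893 + (-76 - 188))/(-15204 + (-9 - 40)/24788) = (25893 - 264)/(-15204 - 49*1/24788) = 25629/(-15204 - 49/24788) = 25629/(-376876801/24788) = 25629*(-24788/376876801) = -635291652/376876801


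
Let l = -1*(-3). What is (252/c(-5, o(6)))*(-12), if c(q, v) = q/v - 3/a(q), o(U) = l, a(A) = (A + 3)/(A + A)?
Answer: 4536/25 ≈ 181.44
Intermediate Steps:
l = 3
a(A) = (3 + A)/(2*A) (a(A) = (3 + A)/((2*A)) = (3 + A)*(1/(2*A)) = (3 + A)/(2*A))
o(U) = 3
c(q, v) = q/v - 6*q/(3 + q) (c(q, v) = q/v - 3*2*q/(3 + q) = q/v - 6*q/(3 + q))
(252/c(-5, o(6)))*(-12) = (252/((-5*(3 - 5 - 6*3)/(3*(3 - 5)))))*(-12) = (252/((-5*1/3*(3 - 5 - 18)/(-2))))*(-12) = (252/((-5*1/3*(-1/2)*(-20))))*(-12) = (252/(-50/3))*(-12) = (252*(-3/50))*(-12) = -378/25*(-12) = 4536/25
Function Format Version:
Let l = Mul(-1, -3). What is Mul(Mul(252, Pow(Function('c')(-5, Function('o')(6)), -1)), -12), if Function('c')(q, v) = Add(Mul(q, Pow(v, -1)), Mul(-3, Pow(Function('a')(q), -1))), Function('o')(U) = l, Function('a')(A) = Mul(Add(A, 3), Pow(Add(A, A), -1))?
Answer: Rational(4536, 25) ≈ 181.44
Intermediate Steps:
l = 3
Function('a')(A) = Mul(Rational(1, 2), Pow(A, -1), Add(3, A)) (Function('a')(A) = Mul(Add(3, A), Pow(Mul(2, A), -1)) = Mul(Add(3, A), Mul(Rational(1, 2), Pow(A, -1))) = Mul(Rational(1, 2), Pow(A, -1), Add(3, A)))
Function('o')(U) = 3
Function('c')(q, v) = Add(Mul(q, Pow(v, -1)), Mul(-6, q, Pow(Add(3, q), -1))) (Function('c')(q, v) = Add(Mul(q, Pow(v, -1)), Mul(-3, Pow(Mul(Rational(1, 2), Pow(q, -1), Add(3, q)), -1))) = Add(Mul(q, Pow(v, -1)), Mul(-3, Mul(2, q, Pow(Add(3, q), -1)))) = Add(Mul(q, Pow(v, -1)), Mul(-6, q, Pow(Add(3, q), -1))))
Mul(Mul(252, Pow(Function('c')(-5, Function('o')(6)), -1)), -12) = Mul(Mul(252, Pow(Mul(-5, Pow(3, -1), Pow(Add(3, -5), -1), Add(3, -5, Mul(-6, 3))), -1)), -12) = Mul(Mul(252, Pow(Mul(-5, Rational(1, 3), Pow(-2, -1), Add(3, -5, -18)), -1)), -12) = Mul(Mul(252, Pow(Mul(-5, Rational(1, 3), Rational(-1, 2), -20), -1)), -12) = Mul(Mul(252, Pow(Rational(-50, 3), -1)), -12) = Mul(Mul(252, Rational(-3, 50)), -12) = Mul(Rational(-378, 25), -12) = Rational(4536, 25)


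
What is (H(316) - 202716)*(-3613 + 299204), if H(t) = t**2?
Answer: -30404490260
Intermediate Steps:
(H(316) - 202716)*(-3613 + 299204) = (316**2 - 202716)*(-3613 + 299204) = (99856 - 202716)*295591 = -102860*295591 = -30404490260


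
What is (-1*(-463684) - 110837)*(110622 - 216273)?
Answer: -37278638397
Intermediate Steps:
(-1*(-463684) - 110837)*(110622 - 216273) = (463684 - 110837)*(-105651) = 352847*(-105651) = -37278638397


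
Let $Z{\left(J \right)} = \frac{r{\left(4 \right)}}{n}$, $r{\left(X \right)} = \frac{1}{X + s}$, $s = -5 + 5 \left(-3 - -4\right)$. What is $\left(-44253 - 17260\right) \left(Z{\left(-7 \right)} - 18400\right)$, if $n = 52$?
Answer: $\frac{235422492087}{208} \approx 1.1318 \cdot 10^{9}$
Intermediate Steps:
$s = 0$ ($s = -5 + 5 \left(-3 + 4\right) = -5 + 5 \cdot 1 = -5 + 5 = 0$)
$r{\left(X \right)} = \frac{1}{X}$ ($r{\left(X \right)} = \frac{1}{X + 0} = \frac{1}{X}$)
$Z{\left(J \right)} = \frac{1}{208}$ ($Z{\left(J \right)} = \frac{1}{4 \cdot 52} = \frac{1}{4} \cdot \frac{1}{52} = \frac{1}{208}$)
$\left(-44253 - 17260\right) \left(Z{\left(-7 \right)} - 18400\right) = \left(-44253 - 17260\right) \left(\frac{1}{208} - 18400\right) = \left(-61513\right) \left(- \frac{3827199}{208}\right) = \frac{235422492087}{208}$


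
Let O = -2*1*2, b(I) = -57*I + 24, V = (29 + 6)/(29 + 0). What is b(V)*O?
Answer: 5196/29 ≈ 179.17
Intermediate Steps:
V = 35/29 ≈ 1.2069
b(I) = 24 - 57*I
O = -4 (O = -2*2 = -4)
b(V)*O = (24 - 57*35/29)*(-4) = (24 - 1995/29)*(-4) = -1299/29*(-4) = 5196/29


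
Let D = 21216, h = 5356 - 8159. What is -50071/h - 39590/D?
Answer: 475667783/29734224 ≈ 15.997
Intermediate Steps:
h = -2803
-50071/h - 39590/D = -50071/(-2803) - 39590/21216 = -50071*(-1/2803) - 39590*1/21216 = 50071/2803 - 19795/10608 = 475667783/29734224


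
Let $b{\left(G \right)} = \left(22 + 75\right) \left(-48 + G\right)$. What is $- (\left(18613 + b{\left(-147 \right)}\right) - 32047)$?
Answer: $32349$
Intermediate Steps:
$b{\left(G \right)} = -4656 + 97 G$ ($b{\left(G \right)} = 97 \left(-48 + G\right) = -4656 + 97 G$)
$- (\left(18613 + b{\left(-147 \right)}\right) - 32047) = - (\left(18613 + \left(-4656 + 97 \left(-147\right)\right)\right) - 32047) = - (\left(18613 - 18915\right) - 32047) = - (-302 - 32047) = \left(-1\right) \left(-32349\right) = 32349$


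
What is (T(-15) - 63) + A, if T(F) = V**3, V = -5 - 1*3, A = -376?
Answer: -951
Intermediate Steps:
V = -8 (V = -5 - 3 = -8)
T(F) = -512 (T(F) = (-8)**3 = -512)
(T(-15) - 63) + A = (-512 - 63) - 376 = -575 - 376 = -951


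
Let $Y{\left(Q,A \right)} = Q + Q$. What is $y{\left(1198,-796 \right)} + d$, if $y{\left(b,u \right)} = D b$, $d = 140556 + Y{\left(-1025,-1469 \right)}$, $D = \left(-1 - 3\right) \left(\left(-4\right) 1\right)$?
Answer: $157674$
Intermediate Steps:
$Y{\left(Q,A \right)} = 2 Q$
$D = 16$ ($D = \left(-4\right) \left(-4\right) = 16$)
$d = 138506$ ($d = 140556 + 2 \left(-1025\right) = 140556 - 2050 = 138506$)
$y{\left(b,u \right)} = 16 b$
$y{\left(1198,-796 \right)} + d = 16 \cdot 1198 + 138506 = 19168 + 138506 = 157674$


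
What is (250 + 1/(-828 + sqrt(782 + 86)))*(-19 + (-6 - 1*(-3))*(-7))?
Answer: 85589086/171179 - sqrt(217)/171179 ≈ 500.00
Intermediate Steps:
(250 + 1/(-828 + sqrt(782 + 86)))*(-19 + (-6 - 1*(-3))*(-7)) = (250 + 1/(-828 + sqrt(868)))*(-19 + (-6 + 3)*(-7)) = (250 + 1/(-828 + 2*sqrt(217)))*(-19 - 3*(-7)) = (250 + 1/(-828 + 2*sqrt(217)))*(-19 + 21) = (250 + 1/(-828 + 2*sqrt(217)))*2 = 500 + 2/(-828 + 2*sqrt(217))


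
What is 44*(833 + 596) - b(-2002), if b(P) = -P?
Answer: 60874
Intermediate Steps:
44*(833 + 596) - b(-2002) = 44*(833 + 596) - (-1)*(-2002) = 44*1429 - 1*2002 = 62876 - 2002 = 60874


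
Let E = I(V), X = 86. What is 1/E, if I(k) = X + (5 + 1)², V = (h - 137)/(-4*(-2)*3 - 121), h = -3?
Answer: 1/122 ≈ 0.0081967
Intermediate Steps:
V = 140/97 (V = (-3 - 137)/(-4*(-2)*3 - 121) = -140/(8*3 - 121) = -140/(24 - 121) = -140/(-97) = -140*(-1/97) = 140/97 ≈ 1.4433)
I(k) = 122 (I(k) = 86 + (5 + 1)² = 86 + 6² = 86 + 36 = 122)
E = 122
1/E = 1/122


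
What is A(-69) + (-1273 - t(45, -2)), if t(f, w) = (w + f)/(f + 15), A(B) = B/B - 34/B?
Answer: -585223/460 ≈ -1272.2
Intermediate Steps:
A(B) = 1 - 34/B
t(f, w) = (f + w)/(15 + f)
A(-69) + (-1273 - t(45, -2)) = (-34 - 69)/(-69) + (-1273 - (45 - 2)/(15 + 45)) = -1/69*(-103) + (-1273 - 43/60) = 103/69 + (-1273 - 43/60) = 103/69 - 76423/60 = -585223/460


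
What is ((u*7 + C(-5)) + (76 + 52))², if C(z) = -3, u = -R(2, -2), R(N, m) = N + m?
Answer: 15625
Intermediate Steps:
u = 0 (u = -(2 - 2) = -1*0 = 0)
((u*7 + C(-5)) + (76 + 52))² = ((0*7 - 3) + (76 + 52))² = ((0 - 3) + 128)² = (-3 + 128)² = 125² = 15625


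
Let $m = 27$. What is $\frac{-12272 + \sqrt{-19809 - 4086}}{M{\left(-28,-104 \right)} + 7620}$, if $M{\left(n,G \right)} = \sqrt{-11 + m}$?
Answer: $- \frac{1534}{953} + \frac{9 i \sqrt{295}}{7624} \approx -1.6097 + 0.020275 i$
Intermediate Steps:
$M{\left(n,G \right)} = 4$ ($M{\left(n,G \right)} = \sqrt{-11 + 27} = \sqrt{16} = 4$)
$\frac{-12272 + \sqrt{-19809 - 4086}}{M{\left(-28,-104 \right)} + 7620} = \frac{-12272 + \sqrt{-19809 - 4086}}{4 + 7620} = \frac{-12272 + \sqrt{-23895}}{7624} = \left(-12272 + 9 i \sqrt{295}\right) \frac{1}{7624} = - \frac{1534}{953} + \frac{9 i \sqrt{295}}{7624}$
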